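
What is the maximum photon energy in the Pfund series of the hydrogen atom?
0.544228 eV

The series limit corresponds to the transition from n = ∞ to n = 5.
This is the highest energy (shortest wavelength) transition in the Pfund series.

E_∞ = 0 eV
E_5 = -13.6057 / 5² = -0.544228 eV

Energy at series limit:
ΔE = E_∞ - E_5 = 0 - (-0.544228) = 0.544228 eV

This energy equals the ionization energy from the n = 5 state of hydrogen.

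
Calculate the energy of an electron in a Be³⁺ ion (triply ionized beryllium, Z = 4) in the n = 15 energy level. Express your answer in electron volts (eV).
-0.9675 eV

The energy levels of a hydrogen-like atom are given by:
E_n = -13.6057 Z² / n² eV  (with Z = 4 for Be³⁺)

For n = 15:
E_15 = -13.6057 × 4² / 15²
E_15 = -13.6057 × 16 / 225
E_15 = -0.9675 eV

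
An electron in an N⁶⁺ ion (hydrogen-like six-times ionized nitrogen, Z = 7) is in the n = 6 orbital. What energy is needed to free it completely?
18.5189 eV

The ionization energy is the energy needed to remove the electron completely (n → ∞).

For a hydrogen-like ion with Z = 7, E_n = -13.6057 Z² / n² eV.

At n = 6: E_6 = -13.6057 × 7² / 6² = -18.5188694 eV
At n = ∞: E_∞ = 0 eV

Ionization energy = E_∞ - E_6 = 0 - (-18.5188694) = 18.5188694 eV
Ionization energy ≈ 18.5189 eV

This is also called the binding energy of the electron in state n = 6.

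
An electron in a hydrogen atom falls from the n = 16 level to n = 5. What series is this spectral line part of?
Pfund series

The spectral series in hydrogen are named based on the final (lower) energy level:
- Lyman series: n_final = 1 (ultraviolet)
- Balmer series: n_final = 2 (visible/near-UV)
- Paschen series: n_final = 3 (infrared)
- Brackett series: n_final = 4 (infrared)
- Pfund series: n_final = 5 (far infrared)

Since this transition ends at n = 5, it belongs to the Pfund series.

For reference, this 16 → 5 line has photon energy
ΔE = 13.6057 eV × (1/5² - 1/16²) = 0.4910807344 eV,
corresponding to wavelength λ = hc/ΔE = 1239.84 eV·nm / 0.4910807344 eV = 2524.7172 nm in the far infrared region.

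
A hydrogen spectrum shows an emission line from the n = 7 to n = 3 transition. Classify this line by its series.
Paschen series

The spectral series in hydrogen are named based on the final (lower) energy level:
- Lyman series: n_final = 1 (ultraviolet)
- Balmer series: n_final = 2 (visible/near-UV)
- Paschen series: n_final = 3 (infrared)
- Brackett series: n_final = 4 (infrared)
- Pfund series: n_final = 5 (far infrared)

Since this transition ends at n = 3, it belongs to the Paschen series.

For reference, this 7 → 3 line has photon energy
ΔE = 13.6057 eV × (1/3² - 1/7²) = 1.2340770975 eV,
corresponding to wavelength λ = hc/ΔE = 1239.84 eV·nm / 1.2340770975 eV = 1004.66981 nm in the infrared region.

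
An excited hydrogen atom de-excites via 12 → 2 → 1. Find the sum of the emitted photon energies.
13.511216 eV

The energy levels of hydrogen are E_n = -13.6057 / n² eV.

First transition (12 → 2):
ΔE₁ = |E_2 - E_12|
ΔE₁ = |-3.401425000000 - (-0.094484027778)| = 3.306940972 eV

Second transition (2 → 1):
ΔE₂ = |E_1 - E_2|
ΔE₂ = |-13.605700000000 - (-3.401425000000)| = 10.204275000 eV

Total energy released:
E_total = ΔE₁ + ΔE₂ = 3.306940972 + 10.204275000 = 13.511216 eV

Note: This equals the direct transition 12 → 1: 13.511216 eV ✓
Energy is conserved regardless of the path taken.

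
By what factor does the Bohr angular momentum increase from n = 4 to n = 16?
4.0000

In the Bohr model, L_n = nℏ, so the ratio is purely the ratio of quantum numbers:

L_16/L_4 = 16ℏ / 4ℏ = 16/4 = 4.0000

The angular momentum scales linearly with n.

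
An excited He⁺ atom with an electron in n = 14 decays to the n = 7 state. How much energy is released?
0.8330 eV

The energy levels are E_n = -13.6057 Z² eV / n².

Energy at n = 14: E_14 = -13.6057 × 2² / 14² = -0.2776673 eV
Energy at n = 7: E_7 = -13.6057 × 2² / 7² = -1.1106694 eV

For emission (electron falling to lower state), the photon energy is:
E_photon = E_14 - E_7 = |-0.2776673 - (-1.1106694)|
E_photon = 0.8330 eV

This energy is carried away by the emitted photon.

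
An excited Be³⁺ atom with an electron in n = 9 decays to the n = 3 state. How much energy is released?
21.50037 eV

The energy levels are E_n = -13.6057 Z² eV / n².

Energy at n = 9: E_9 = -13.6057 × 4² / 9² = -2.68754568 eV
Energy at n = 3: E_3 = -13.6057 × 4² / 3² = -24.18791111 eV

For emission (electron falling to lower state), the photon energy is:
E_photon = E_9 - E_3 = |-2.68754568 - (-24.18791111)|
E_photon = 21.50037 eV

This energy is carried away by the emitted photon.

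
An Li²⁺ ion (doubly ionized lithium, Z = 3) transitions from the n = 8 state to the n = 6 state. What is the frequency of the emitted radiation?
3.60e+14 Hz

First, find the transition energy:
E_8 = -13.6057 × 3² / 8² = -1.91330 eV
E_6 = -13.6057 × 3² / 6² = -3.40143 eV
|ΔE| = |E_6 - E_8| = 1.48813 eV

Convert to Joules: E = 1.48813 eV × (1.602177 × 10⁻¹⁹ J/eV) = 2.3842e-19 J

Using E = hf:
f = E/h = 2.3842e-19 J / (6.62607 × 10⁻³⁴ J·s)
f = 3.60e+14 Hz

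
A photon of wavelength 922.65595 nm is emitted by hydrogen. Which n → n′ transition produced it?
n = 9 → n = 3

First, find the photon energy from the wavelength (hc = 1239.84 eV·nm):
E = hc/λ = 1239.84 eV·nm / 922.65595 nm = 1.3437728 eV

The energy levels of hydrogen satisfy E_n = -13.6057 / n² eV, so an emission n_i → n_f releases
ΔE = 13.6057 × (1/n_f² − 1/n_i²) eV.

Setting ΔE equal to the photon energy:
1/n_f² − 1/n_i² = 1.3437728 / 13.6057 = 0.098765429

Since 1/n_i² must be positive, we need 1/n_f² > 0.098765429, i.e. n_f ≤ 3. For each allowed n_f, solve n_i = (1/n_f² − 0.098765429)^(−1/2) and check whether it is a whole number:
  n_f = 1: 1/n_i² = 1.000000000 − 0.098765429 = 0.901234571 → n_i = 1.053  (not an integer) ✗
  n_f = 2: 1/n_i² = 0.250000000 − 0.098765429 = 0.151234571 → n_i = 2.571  (not an integer) ✗
  n_f = 3: 1/n_i² = 0.111111111 − 0.098765429 = 0.012345682 → n_i = 9.000  → integer, n_i = 9 ✓

Only n_f = 3 gives an integer upper level, n_i = 9.

The transition is from n = 9 to n = 3 (emission).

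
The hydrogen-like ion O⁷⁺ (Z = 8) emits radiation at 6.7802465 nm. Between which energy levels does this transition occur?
n = 5 → n = 2

First, find the photon energy from the wavelength (hc = 1239.84 eV·nm):
E = hc/λ = 1239.84 eV·nm / 6.7802465 nm = 182.86061 eV

The energy levels of O⁷⁺ satisfy E_n = -13.6057 × 8² / n² eV, so an emission n_i → n_f releases
ΔE = 13.6057 × 8² × (1/n_f² − 1/n_i²) eV.

Setting ΔE equal to the photon energy:
1/n_f² − 1/n_i² = 182.86061 / (13.6057 × 8²) = 0.21000000

Since 1/n_i² must be positive, we need 1/n_f² > 0.21000000, i.e. n_f ≤ 2. For each allowed n_f, solve n_i = (1/n_f² − 0.21000000)^(−1/2) and check whether it is a whole number:
  n_f = 1: 1/n_i² = 1.00000000 − 0.21000000 = 0.79000000 → n_i = 1.125  (not an integer) ✗
  n_f = 2: 1/n_i² = 0.25000000 − 0.21000000 = 0.04000000 → n_i = 5.000  → integer, n_i = 5 ✓

Only n_f = 2 gives an integer upper level, n_i = 5.

The transition is from n = 5 to n = 2 (emission).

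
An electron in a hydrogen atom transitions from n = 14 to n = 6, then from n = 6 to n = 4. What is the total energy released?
0.781 eV

The energy levels of hydrogen are E_n = -13.6057 / n² eV.

First transition (14 → 6):
ΔE₁ = |E_6 - E_14|
ΔE₁ = |-0.377936111 - (-0.069416837)| = 0.308519 eV

Second transition (6 → 4):
ΔE₂ = |E_4 - E_6|
ΔE₂ = |-0.850356250 - (-0.377936111)| = 0.472420 eV

Total energy released:
E_total = ΔE₁ + ΔE₂ = 0.308519 + 0.472420 = 0.781 eV

Note: This equals the direct transition 14 → 4: 0.781 eV ✓
Energy is conserved regardless of the path taken.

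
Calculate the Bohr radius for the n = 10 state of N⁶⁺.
0.755967 nm (or 7.559674 Å)

The Bohr radius formula is:
r_n = n² a₀ / Z

where a₀ = 0.052917721 nm is the Bohr radius.

For N⁶⁺ (Z = 7) at n = 10:
r_10 = 10² × 0.052917721 nm / 7
r_10 = 100 × 0.052917721 nm / 7
r_10 = 5.2917721 nm / 7
r_10 = 0.755967 nm

The electron orbits at approximately 0.755967 nm from the nucleus.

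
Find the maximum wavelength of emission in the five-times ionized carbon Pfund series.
207.1057 nm

The longest wavelength corresponds to the smallest energy transition in the series.
The Pfund series has all transitions ending at n_f = 5.

For C⁵⁺ (Z = 6), the first line (α-line) is the jump from n = 6 to n = 5:
E_6 = -13.6057 × 6² / 6² = -13.60570000 eV
E_5 = -13.6057 × 6² / 5² = -19.59220800 eV
ΔE = E_6 - E_5 = 5.98650800 eV

λ = hc/E = 1239.84 eV·nm / 5.98650800 eV
λ = 207.1057 nm

This is the α-line of the Pfund series in C⁵⁺.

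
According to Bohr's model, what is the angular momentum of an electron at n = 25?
2.63643e-33 J·s (or 25ℏ)

In the Bohr model, angular momentum is quantized:
L = nℏ

where ℏ = h/(2π) = 1.0545718e-34 J·s

For n = 25:
L = 25 × 1.0545718e-34 J·s
L = 2.63643e-33 J·s

This can also be written as L = 25ℏ.
The angular momentum is an integer multiple of the reduced Planck constant.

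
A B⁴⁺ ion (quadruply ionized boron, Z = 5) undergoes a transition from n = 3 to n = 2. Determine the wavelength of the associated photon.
26.244 nm

First, find the transition energy using E_n = -13.6057 Z² / n² eV:
E_3 = -13.6057 × 5² / 3² = -37.79361 eV
E_2 = -13.6057 × 5² / 2² = -85.03563 eV

Photon energy: |ΔE| = |E_2 - E_3| = 47.24202 eV

Convert to wavelength using E = hc/λ with hc = 1239.84 eV·nm:
λ = hc/E = 1239.84 eV·nm / 47.24202 eV
λ = 26.244 nm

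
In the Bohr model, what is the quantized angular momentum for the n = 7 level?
7.3820e-34 J·s (or 7ℏ)

In the Bohr model, angular momentum is quantized:
L = nℏ

where ℏ = h/(2π) = 1.054572e-34 J·s

For n = 7:
L = 7 × 1.054572e-34 J·s
L = 7.3820e-34 J·s

This can also be written as L = 7ℏ.
The angular momentum is an integer multiple of the reduced Planck constant.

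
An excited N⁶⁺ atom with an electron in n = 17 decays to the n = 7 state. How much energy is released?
11.29885 eV

The energy levels are E_n = -13.6057 Z² eV / n².

Energy at n = 17: E_17 = -13.6057 × 7² / 17² = -2.30684879 eV
Energy at n = 7: E_7 = -13.6057 × 7² / 7² = -13.60570000 eV

For emission (electron falling to lower state), the photon energy is:
E_photon = E_17 - E_7 = |-2.30684879 - (-13.60570000)|
E_photon = 11.29885 eV

This energy is carried away by the emitted photon.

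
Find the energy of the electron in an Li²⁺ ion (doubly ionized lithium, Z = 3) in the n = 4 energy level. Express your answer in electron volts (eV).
-7.6532 eV

The energy levels of a hydrogen-like atom are given by:
E_n = -13.6057 Z² / n² eV  (with Z = 3 for Li²⁺)

For n = 4:
E_4 = -13.6057 × 3² / 4²
E_4 = -13.6057 × 9 / 16
E_4 = -7.6532 eV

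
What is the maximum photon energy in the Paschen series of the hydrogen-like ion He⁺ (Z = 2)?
6.0470 eV

The series limit corresponds to the transition from n = ∞ to n = 3.
This is the highest energy (shortest wavelength) transition in the Paschen series.

E_∞ = 0 eV
E_3 = -13.6057 × 2² / 3² = -6.0470 eV

Energy at series limit:
ΔE = E_∞ - E_3 = 0 - (-6.0470) = 6.0470 eV

This energy equals the ionization energy from the n = 3 state of He⁺.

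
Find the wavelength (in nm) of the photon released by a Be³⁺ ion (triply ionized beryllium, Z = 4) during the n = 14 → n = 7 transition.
372.099929 nm

First, find the transition energy using E_n = -13.6057 Z² / n² eV:
E_14 = -13.6057 × 4² / 14² = -1.1106693878 eV
E_7 = -13.6057 × 4² / 7² = -4.4426775510 eV

Photon energy: |ΔE| = |E_7 - E_14| = 3.3320081632 eV

Convert to wavelength using E = hc/λ with hc = 1239.84 eV·nm:
λ = hc/E = 1239.84 eV·nm / 3.3320081632 eV
λ = 372.099929 nm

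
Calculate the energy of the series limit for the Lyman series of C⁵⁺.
489.80520 eV

The series limit corresponds to the transition from n = ∞ to n = 1.
This is the highest energy (shortest wavelength) transition in the Lyman series.

E_∞ = 0 eV
E_1 = -13.6057 × 6² / 1² = -489.80520 eV

Energy at series limit:
ΔE = E_∞ - E_1 = 0 - (-489.80520) = 489.80520 eV

This energy equals the ionization energy from the n = 1 state of C⁵⁺.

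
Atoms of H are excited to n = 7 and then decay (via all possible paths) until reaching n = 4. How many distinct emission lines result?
6

The electron can occupy levels n = 4, 5, ..., 7 during de-excitation — that is m = 7 - 4 + 1 = 4 distinct levels.

The number of distinct spectral lines equals the number of ways to choose 2 of these m levels (each pair gives one possible emission transition):

Number of lines = m(m-1)/2 = 4×3/2 = 6

These correspond to all possible transitions between the 4 levels:
7 → 6, 7 → 5, 7 → 4, 6 → 5, 6 → 4, 5 → 4

Each transition produces a photon with a unique energy (and thus wavelength). This count does not depend on Z.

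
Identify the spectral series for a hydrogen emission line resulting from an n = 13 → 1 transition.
Lyman series

The spectral series in hydrogen are named based on the final (lower) energy level:
- Lyman series: n_final = 1 (ultraviolet)
- Balmer series: n_final = 2 (visible/near-UV)
- Paschen series: n_final = 3 (infrared)
- Brackett series: n_final = 4 (infrared)
- Pfund series: n_final = 5 (far infrared)

Since this transition ends at n = 1, it belongs to the Lyman series.

For reference, this 13 → 1 line has photon energy
ΔE = 13.6057 eV × (1/1² - 1/13²) = 13.52519 eV,
corresponding to wavelength λ = hc/ΔE = 1239.84 eV·nm / 13.52519 eV = 91.669 nm in the ultraviolet region.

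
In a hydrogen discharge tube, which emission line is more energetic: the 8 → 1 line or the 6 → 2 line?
8 → 1

Calculate the energy for each transition:

Transition 8 → 1:
ΔE₁ = |E_1 - E_8| = |-13.6057/1² - (-13.6057/8²)|
ΔE₁ = |-13.605700000 - (-0.212589063)| = 13.393111 eV

Transition 6 → 2:
ΔE₂ = |E_2 - E_6| = |-13.6057/2² - (-13.6057/6²)|
ΔE₂ = |-3.401425000 - (-0.377936111)| = 3.023489 eV

Since 13.393111 eV > 3.023489 eV, the transition 8 → 1 emits the more energetic photon.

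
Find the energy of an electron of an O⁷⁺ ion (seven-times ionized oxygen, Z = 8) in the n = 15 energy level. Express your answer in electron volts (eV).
-3.8701 eV

The energy levels of a hydrogen-like atom are given by:
E_n = -13.6057 Z² / n² eV  (with Z = 8 for O⁷⁺)

For n = 15:
E_15 = -13.6057 × 8² / 15²
E_15 = -13.6057 × 64 / 225
E_15 = -3.8701 eV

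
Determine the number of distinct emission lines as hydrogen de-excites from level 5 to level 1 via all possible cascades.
10

The electron can occupy levels n = 1, 2, ..., 5 during de-excitation — that is m = 5 - 1 + 1 = 5 distinct levels.

The number of distinct spectral lines equals the number of ways to choose 2 of these m levels (each pair gives one possible emission transition):

Number of lines = m(m-1)/2 = 5×4/2 = 10

These correspond to all possible transitions between the 5 levels:
5 → 4, 5 → 3, 5 → 2, 5 → 1, 4 → 3, 4 → 2, 4 → 1, 3 → 2...

Each transition produces a photon with a unique energy (and thus wavelength). This count does not depend on Z.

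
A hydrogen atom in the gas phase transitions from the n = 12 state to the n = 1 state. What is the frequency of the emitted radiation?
3.2670e+15 Hz

First, find the transition energy:
E_12 = -13.6057 / 12² = -0.094484 eV
E_1 = -13.6057 / 1² = -13.605700 eV
|ΔE| = |E_1 - E_12| = 13.511216 eV

Convert to Joules: E = 13.511216 eV × (1.602177 × 10⁻¹⁹ J/eV) = 2.164736e-18 J

Using E = hf:
f = E/h = 2.164736e-18 J / (6.62607 × 10⁻³⁴ J·s)
f = 3.2670e+15 Hz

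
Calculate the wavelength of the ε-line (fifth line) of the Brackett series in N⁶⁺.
37.08005 nm

The lines of a series are numbered from the longest wavelength (smallest ΔE) outward; the fifth line is the transition from n = n_f + 5 to n_f.
The Brackett series has all transitions ending at n_f = 4.

For N⁶⁺ (Z = 7), the fifth line (ε-line) is the jump from n = 9 to n = 4:
E_9 = -13.6057 × 7² / 9² = -8.2306086 eV
E_4 = -13.6057 × 7² / 4² = -41.6674563 eV
ΔE = E_9 - E_4 = 33.4368477 eV

λ = hc/E = 1239.84 eV·nm / 33.4368477 eV
λ = 37.08005 nm

This is the ε-line of the Brackett series in N⁶⁺.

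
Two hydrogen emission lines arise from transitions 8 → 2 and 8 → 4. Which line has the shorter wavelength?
8 → 2

Calculate the energy for each transition:

Transition 8 → 2:
ΔE₁ = |E_2 - E_8| = |-13.6057/2² - (-13.6057/8²)|
ΔE₁ = |-3.40142500000 - (-0.21258906250)| = 3.18883594 eV

Transition 8 → 4:
ΔE₂ = |E_4 - E_8| = |-13.6057/4² - (-13.6057/8²)|
ΔE₂ = |-0.85035625000 - (-0.21258906250)| = 0.63776719 eV

Since 3.18883594 eV > 0.63776719 eV, the transition 8 → 2 emits the more energetic photon.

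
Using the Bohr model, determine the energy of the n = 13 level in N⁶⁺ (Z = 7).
-3.9448 eV

For hydrogen-like ions, the energy levels scale with Z²:
E_n = -13.6057 Z² / n² eV

For N⁶⁺ (Z = 7) at n = 13:
E_13 = -13.6057 × 7² / 13²
E_13 = -13.6057 × 49 / 169
E_13 = -666.6793 / 169
E_13 = -3.9448 eV

The energy is 49 times more negative than hydrogen at the same n due to the stronger nuclear charge.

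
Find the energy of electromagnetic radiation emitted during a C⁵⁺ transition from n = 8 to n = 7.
2.343 eV

The energy levels are E_n = -13.6057 Z² eV / n².

Energy at n = 8: E_8 = -13.6057 × 6² / 8² = -7.653206 eV
Energy at n = 7: E_7 = -13.6057 × 6² / 7² = -9.996024 eV

For emission (electron falling to lower state), the photon energy is:
E_photon = E_8 - E_7 = |-7.653206 - (-9.996024)|
E_photon = 2.343 eV

This energy is carried away by the emitted photon.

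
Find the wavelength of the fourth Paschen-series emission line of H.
1004.6698 nm

The lines of a series are numbered from the longest wavelength (smallest ΔE) outward; the fourth line is the transition from n = n_f + 4 to n_f.
The Paschen series has all transitions ending at n_f = 3.

For H, the fourth line (δ-line) is the jump from n = 7 to n = 3:
E_7 = -13.6057 / 7² = -0.277667347 eV
E_3 = -13.6057 / 3² = -1.511744444 eV
ΔE = E_7 - E_3 = 1.234077097 eV

λ = hc/E = 1239.84 eV·nm / 1.234077097 eV
λ = 1004.6698 nm

This is the δ-line of the Paschen series in H.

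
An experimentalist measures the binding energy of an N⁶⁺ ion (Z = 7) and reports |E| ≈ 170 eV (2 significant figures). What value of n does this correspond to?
n = 2

The exact energy levels follow E_n = -13.6057 Z² / n² eV with Z = 7.

The measured value (-170 eV) is reported to only 2 significant figures, so we must test candidate n values and see which one matches to that precision.

Candidate energies:
  n = 1:  E = -13.6057 × 7² / 1² = -666.67930 eV
  n = 2:  E = -13.6057 × 7² / 2² = -166.66983 eV  ← matches
  n = 3:  E = -13.6057 × 7² / 3² = -74.07548 eV
  n = 4:  E = -13.6057 × 7² / 4² = -41.66746 eV

Checking against the measurement of -170 eV (2 sig figs), only n = 2 agrees:
E_2 = -166.66983 eV, which rounds to -170 eV ✓

Therefore n = 2.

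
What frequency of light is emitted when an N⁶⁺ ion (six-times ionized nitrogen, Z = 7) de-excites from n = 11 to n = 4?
8.7429e+15 Hz

First, find the transition energy:
E_11 = -13.6057 × 7² / 11² = -5.509746 eV
E_4 = -13.6057 × 7² / 4² = -41.667456 eV
|ΔE| = |E_4 - E_11| = 36.157710 eV

Convert to Joules: E = 36.157710 eV × (1.602177 × 10⁻¹⁹ J/eV) = 5.793105e-18 J

Using E = hf:
f = E/h = 5.793105e-18 J / (6.62607 × 10⁻³⁴ J·s)
f = 8.7429e+15 Hz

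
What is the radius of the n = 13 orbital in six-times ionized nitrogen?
1.2776 nm (or 12.7758 Å)

The Bohr radius formula is:
r_n = n² a₀ / Z

where a₀ = 0.0529177 nm is the Bohr radius.

For N⁶⁺ (Z = 7) at n = 13:
r_13 = 13² × 0.0529177 nm / 7
r_13 = 169 × 0.0529177 nm / 7
r_13 = 8.94309 nm / 7
r_13 = 1.2776 nm

The electron orbits at approximately 1.2776 nm from the nucleus.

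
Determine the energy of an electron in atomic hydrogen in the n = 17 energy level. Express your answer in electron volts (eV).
-0.05 eV

The energy levels of a hydrogen-like atom are given by:
E_n = -13.6057 eV / n²

For n = 17:
E_17 = -13.6057 eV / 17²
E_17 = -13.6057 eV / 289
E_17 = -0.05 eV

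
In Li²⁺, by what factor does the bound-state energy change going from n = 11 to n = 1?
121.0000

Using E_n = -13.6057 Z² / n² eV with Z = 3:

E_1 = -13.6057 × 3² / 1² = -122.4513 / 1 = -122.4513000000 eV
E_11 = -13.6057 × 3² / 11² = -122.4513 / 121 = -1.0119942149 eV

The ratio is:
E_1/E_11 = (-122.4513000000) / (-1.0119942149)
E_1/E_11 = (-122.4513/1) / (-122.4513/121)
E_1/E_11 = 121/1
E_1/E_11 = 121.0000
(Note: the Z² factors cancel in the ratio.)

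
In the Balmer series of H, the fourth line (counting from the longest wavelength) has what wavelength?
410.07 nm

The lines of a series are numbered from the longest wavelength (smallest ΔE) outward; the fourth line is the transition from n = n_f + 4 to n_f.
The Balmer series has all transitions ending at n_f = 2.

For H, the fourth line (δ-line) is the jump from n = 6 to n = 2:
E_6 = -13.6057 / 6² = -0.377936 eV
E_2 = -13.6057 / 2² = -3.401425 eV
ΔE = E_6 - E_2 = 3.023489 eV

λ = hc/E = 1239.84 eV·nm / 3.023489 eV
λ = 410.07 nm

This is the δ-line of the Balmer series in H.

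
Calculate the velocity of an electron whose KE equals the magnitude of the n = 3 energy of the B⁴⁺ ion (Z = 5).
3.65e+06 m/s (or 1.21623% of c)

The binding energy at n = 3 for B⁴⁺ is:
E_3 = -13.6057 × 5²/3² = -37.7936111 eV
|E_3| = 37.7936111 eV

Convert to Joules:
KE = 37.7936111 eV × (1.602177 × 10⁻¹⁹ J/eV) = 6.0552e-18 J

Using KE = ½mv²:
v = √(2·KE/m_e)
v = √(2 × 6.0552e-18 J / 9.10938 × 10⁻³¹ kg)
v = 3.65e+06 m/s

This is approximately 1.21623% the speed of light.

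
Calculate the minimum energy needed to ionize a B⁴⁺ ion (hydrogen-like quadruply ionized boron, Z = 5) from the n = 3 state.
37.7936 eV

The ionization energy is the energy needed to remove the electron completely (n → ∞).

For a hydrogen-like ion with Z = 5, E_n = -13.6057 Z² / n² eV.

At n = 3: E_3 = -13.6057 × 5² / 3² = -37.7936111 eV
At n = ∞: E_∞ = 0 eV

Ionization energy = E_∞ - E_3 = 0 - (-37.7936111) = 37.7936111 eV
Ionization energy ≈ 37.7936 eV

This is also called the binding energy of the electron in state n = 3.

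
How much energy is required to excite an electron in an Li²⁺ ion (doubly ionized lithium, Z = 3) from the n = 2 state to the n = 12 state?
29.76 eV

The energy levels of a hydrogen-like atom are E_n = -13.6057 Z² eV / n².

Energy at n = 2: E_2 = -13.6057 × 3² / 2² = -30.61283 eV
Energy at n = 12: E_12 = -13.6057 × 3² / 12² = -0.85036 eV

The excitation energy is the difference:
ΔE = E_12 - E_2
ΔE = -0.85036 - (-30.61283)
ΔE = 29.76 eV

Since this is positive, energy must be absorbed (photon absorption).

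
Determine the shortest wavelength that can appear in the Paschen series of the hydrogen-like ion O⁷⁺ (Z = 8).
12.81 nm

The series limit corresponds to the transition from n = ∞ to n = 3.
This is the highest energy (shortest wavelength) transition in the Paschen series.

E_∞ = 0 eV
E_3 = -13.6057 × 8² / 3² = -96.7516 eV

Energy at series limit:
ΔE = E_∞ - E_3 = 0 - (-96.7516) = 96.7516 eV
λ = hc/E = 1239.84 eV·nm / 96.7516 eV = 12.81 nm

This energy equals the ionization energy from the n = 3 state of O⁷⁺.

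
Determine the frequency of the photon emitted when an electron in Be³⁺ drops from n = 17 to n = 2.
1.298e+16 Hz

First, find the transition energy:
E_17 = -13.6057 × 4² / 17² = -0.75326 eV
E_2 = -13.6057 × 4² / 2² = -54.42280 eV
|ΔE| = |E_2 - E_17| = 53.66954 eV

Convert to Joules: E = 53.66954 eV × (1.602177 × 10⁻¹⁹ J/eV) = 8.59881e-18 J

Using E = hf:
f = E/h = 8.59881e-18 J / (6.62607 × 10⁻³⁴ J·s)
f = 1.298e+16 Hz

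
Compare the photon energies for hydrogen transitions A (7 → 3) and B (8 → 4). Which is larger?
7 → 3

Calculate the energy for each transition:

Transition 7 → 3:
ΔE₁ = |E_3 - E_7| = |-13.6057/3² - (-13.6057/7²)|
ΔE₁ = |-1.51174444 - (-0.27766735)| = 1.23408 eV

Transition 8 → 4:
ΔE₂ = |E_4 - E_8| = |-13.6057/4² - (-13.6057/8²)|
ΔE₂ = |-0.85035625 - (-0.21258906)| = 0.63777 eV

Since 1.23408 eV > 0.63777 eV, the transition 7 → 3 emits the more energetic photon.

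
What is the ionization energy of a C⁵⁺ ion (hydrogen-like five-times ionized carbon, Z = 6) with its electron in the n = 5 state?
19.592208 eV

The ionization energy is the energy needed to remove the electron completely (n → ∞).

For a hydrogen-like ion with Z = 6, E_n = -13.6057 Z² / n² eV.

At n = 5: E_5 = -13.6057 × 6² / 5² = -19.592208000 eV
At n = ∞: E_∞ = 0 eV

Ionization energy = E_∞ - E_5 = 0 - (-19.592208000) = 19.592208000 eV
Ionization energy ≈ 19.592208 eV

This is also called the binding energy of the electron in state n = 5.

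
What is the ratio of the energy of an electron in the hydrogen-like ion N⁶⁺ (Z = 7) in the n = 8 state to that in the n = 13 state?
2.640625

Using E_n = -13.6057 Z² / n² eV with Z = 7:

E_8 = -13.6057 × 7² / 8² = -666.6793 / 64 = -10.41686406250 eV
E_13 = -13.6057 × 7² / 13² = -666.6793 / 169 = -3.94484792899 eV

The ratio is:
E_8/E_13 = (-10.41686406250) / (-3.94484792899)
E_8/E_13 = (-666.6793/64) / (-666.6793/169)
E_8/E_13 = 169/64
E_8/E_13 = 2.640625
(Note: the Z² factors cancel in the ratio.)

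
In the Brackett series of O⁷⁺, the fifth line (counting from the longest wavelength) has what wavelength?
28.389 nm

The lines of a series are numbered from the longest wavelength (smallest ΔE) outward; the fifth line is the transition from n = n_f + 5 to n_f.
The Brackett series has all transitions ending at n_f = 4.

For O⁷⁺ (Z = 8), the fifth line (ε-line) is the jump from n = 9 to n = 4:
E_9 = -13.6057 × 8² / 9² = -10.75018 eV
E_4 = -13.6057 × 8² / 4² = -54.42280 eV
ΔE = E_9 - E_4 = 43.67262 eV

λ = hc/E = 1239.84 eV·nm / 43.67262 eV
λ = 28.389 nm

This is the ε-line of the Brackett series in O⁷⁺.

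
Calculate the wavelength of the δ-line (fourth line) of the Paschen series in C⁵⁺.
27.907 nm

The lines of a series are numbered from the longest wavelength (smallest ΔE) outward; the fourth line is the transition from n = n_f + 4 to n_f.
The Paschen series has all transitions ending at n_f = 3.

For C⁵⁺ (Z = 6), the fourth line (δ-line) is the jump from n = 7 to n = 3:
E_7 = -13.6057 × 6² / 7² = -9.99602 eV
E_3 = -13.6057 × 6² / 3² = -54.42280 eV
ΔE = E_7 - E_3 = 44.42678 eV

λ = hc/E = 1239.84 eV·nm / 44.42678 eV
λ = 27.907 nm

This is the δ-line of the Paschen series in C⁵⁺.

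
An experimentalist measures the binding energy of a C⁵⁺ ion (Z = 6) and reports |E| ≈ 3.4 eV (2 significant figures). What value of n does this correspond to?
n = 12

The exact energy levels follow E_n = -13.6057 Z² / n² eV with Z = 6.

The measured value (-3.4 eV) is reported to only 2 significant figures, so we must test candidate n values and see which one matches to that precision.

Candidate energies:
  n = 10:  E = -13.6057 × 6² / 10² = -4.898052 eV
  n = 11:  E = -13.6057 × 6² / 11² = -4.047977 eV
  n = 12:  E = -13.6057 × 6² / 12² = -3.401425 eV  ← matches
  n = 13:  E = -13.6057 × 6² / 13² = -2.898256 eV
  n = 14:  E = -13.6057 × 6² / 14² = -2.499006 eV

Checking against the measurement of -3.4 eV (2 sig figs), only n = 12 agrees:
E_12 = -3.401425 eV, which rounds to -3.4 eV ✓

Therefore n = 12.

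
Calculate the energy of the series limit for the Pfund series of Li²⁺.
4.8981 eV

The series limit corresponds to the transition from n = ∞ to n = 5.
This is the highest energy (shortest wavelength) transition in the Pfund series.

E_∞ = 0 eV
E_5 = -13.6057 × 3² / 5² = -4.8981 eV

Energy at series limit:
ΔE = E_∞ - E_5 = 0 - (-4.8981) = 4.8981 eV

This energy equals the ionization energy from the n = 5 state of Li²⁺.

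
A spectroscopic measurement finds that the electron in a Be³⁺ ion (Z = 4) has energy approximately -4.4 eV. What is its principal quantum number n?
n = 7

The exact energy levels follow E_n = -13.6057 Z² / n² eV with Z = 4.

The measured value (-4.4 eV) is reported to only 2 significant figures, so we must test candidate n values and see which one matches to that precision.

Candidate energies:
  n = 5:  E = -13.6057 × 4² / 5² = -8.70765 eV
  n = 6:  E = -13.6057 × 4² / 6² = -6.04698 eV
  n = 7:  E = -13.6057 × 4² / 7² = -4.44268 eV  ← matches
  n = 8:  E = -13.6057 × 4² / 8² = -3.40143 eV
  n = 9:  E = -13.6057 × 4² / 9² = -2.68755 eV

Checking against the measurement of -4.4 eV (2 sig figs), only n = 7 agrees:
E_7 = -4.44268 eV, which rounds to -4.4 eV ✓

Therefore n = 7.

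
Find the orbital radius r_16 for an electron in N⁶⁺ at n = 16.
1.93528 nm (or 19.35277 Å)

The Bohr radius formula is:
r_n = n² a₀ / Z

where a₀ = 0.05291772 nm is the Bohr radius.

For N⁶⁺ (Z = 7) at n = 16:
r_16 = 16² × 0.05291772 nm / 7
r_16 = 256 × 0.05291772 nm / 7
r_16 = 13.546936 nm / 7
r_16 = 1.93528 nm

The electron orbits at approximately 1.93528 nm from the nucleus.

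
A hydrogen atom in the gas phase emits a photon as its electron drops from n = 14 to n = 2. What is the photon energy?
3.3320 eV

The energy levels are E_n = -13.6057 eV / n².

Energy at n = 14: E_14 = -13.6057 / 14² = -0.0694168 eV
Energy at n = 2: E_2 = -13.6057 / 2² = -3.4014250 eV

For emission (electron falling to lower state), the photon energy is:
E_photon = E_14 - E_2 = |-0.0694168 - (-3.4014250)|
E_photon = 3.3320 eV

This energy is carried away by the emitted photon.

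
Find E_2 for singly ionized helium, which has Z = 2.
-13.61 eV

For hydrogen-like ions, the energy levels scale with Z²:
E_n = -13.6057 Z² / n² eV

For He⁺ (Z = 2) at n = 2:
E_2 = -13.6057 × 2² / 2²
E_2 = -13.6057 × 4 / 4
E_2 = -54.4228 / 4
E_2 = -13.61 eV

The energy is 4 times more negative than hydrogen at the same n due to the stronger nuclear charge.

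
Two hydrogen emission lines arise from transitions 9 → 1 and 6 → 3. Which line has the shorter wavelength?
9 → 1

Calculate the energy for each transition:

Transition 9 → 1:
ΔE₁ = |E_1 - E_9| = |-13.6057/1² - (-13.6057/9²)|
ΔE₁ = |-13.6057000000 - (-0.1679716049)| = 13.4377284 eV

Transition 6 → 3:
ΔE₂ = |E_3 - E_6| = |-13.6057/3² - (-13.6057/6²)|
ΔE₂ = |-1.5117444444 - (-0.3779361111)| = 1.1338083 eV

Since 13.4377284 eV > 1.1338083 eV, the transition 9 → 1 emits the more energetic photon.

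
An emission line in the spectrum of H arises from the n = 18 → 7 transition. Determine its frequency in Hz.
5.70e+13 Hz

First, find the transition energy:
E_18 = -13.6057 / 18² = -0.041993 eV
E_7 = -13.6057 / 7² = -0.277667 eV
|ΔE| = |E_7 - E_18| = 0.235674 eV

Convert to Joules: E = 0.235674 eV × (1.602177 × 10⁻¹⁹ J/eV) = 3.7759e-20 J

Using E = hf:
f = E/h = 3.7759e-20 J / (6.62607 × 10⁻³⁴ J·s)
f = 5.70e+13 Hz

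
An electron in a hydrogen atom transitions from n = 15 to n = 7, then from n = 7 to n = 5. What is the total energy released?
0.484 eV

The energy levels of hydrogen are E_n = -13.6057 / n² eV.

First transition (15 → 7):
ΔE₁ = |E_7 - E_15|
ΔE₁ = |-0.277667347 - (-0.060469778)| = 0.217198 eV

Second transition (7 → 5):
ΔE₂ = |E_5 - E_7|
ΔE₂ = |-0.544228000 - (-0.277667347)| = 0.266561 eV

Total energy released:
E_total = ΔE₁ + ΔE₂ = 0.217198 + 0.266561 = 0.484 eV

Note: This equals the direct transition 15 → 5: 0.484 eV ✓
Energy is conserved regardless of the path taken.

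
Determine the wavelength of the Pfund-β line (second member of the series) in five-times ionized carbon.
129.201 nm

The lines of a series are numbered from the longest wavelength (smallest ΔE) outward; the second line is the transition from n = n_f + 2 to n_f.
The Pfund series has all transitions ending at n_f = 5.

For C⁵⁺ (Z = 6), the second line (β-line) is the jump from n = 7 to n = 5:
E_7 = -13.6057 × 6² / 7² = -9.9960245 eV
E_5 = -13.6057 × 6² / 5² = -19.5922080 eV
ΔE = E_7 - E_5 = 9.5961835 eV

λ = hc/E = 1239.84 eV·nm / 9.5961835 eV
λ = 129.201 nm

This is the β-line of the Pfund series in C⁵⁺.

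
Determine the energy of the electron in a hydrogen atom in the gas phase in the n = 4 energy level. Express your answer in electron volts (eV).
-0.8504 eV

The energy levels of a hydrogen-like atom are given by:
E_n = -13.6057 eV / n²

For n = 4:
E_4 = -13.6057 eV / 4²
E_4 = -13.6057 eV / 16
E_4 = -0.8504 eV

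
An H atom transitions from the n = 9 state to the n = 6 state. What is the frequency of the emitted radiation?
5.08e+13 Hz

First, find the transition energy:
E_9 = -13.6057 / 9² = -0.16797160 eV
E_6 = -13.6057 / 6² = -0.37793611 eV
|ΔE| = |E_6 - E_9| = 0.20996451 eV

Convert to Joules: E = 0.20996451 eV × (1.602177 × 10⁻¹⁹ J/eV) = 3.3640e-20 J

Using E = hf:
f = E/h = 3.3640e-20 J / (6.62607 × 10⁻³⁴ J·s)
f = 5.08e+13 Hz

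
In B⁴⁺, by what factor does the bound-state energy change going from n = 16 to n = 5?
10.240000

Using E_n = -13.6057 Z² / n² eV with Z = 5:

E_5 = -13.6057 × 5² / 5² = -340.1425 / 25 = -13.605700000000 eV
E_16 = -13.6057 × 5² / 16² = -340.1425 / 256 = -1.328681640625 eV

The ratio is:
E_5/E_16 = (-13.605700000000) / (-1.328681640625)
E_5/E_16 = (-340.1425/25) / (-340.1425/256)
E_5/E_16 = 256/25
E_5/E_16 = 10.240000
(Note: the Z² factors cancel in the ratio.)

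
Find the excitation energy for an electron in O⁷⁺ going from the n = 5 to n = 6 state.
10.64268 eV

The energy levels of a hydrogen-like atom are E_n = -13.6057 Z² eV / n².

Energy at n = 5: E_5 = -13.6057 × 8² / 5² = -34.83059200 eV
Energy at n = 6: E_6 = -13.6057 × 8² / 6² = -24.18791111 eV

The excitation energy is the difference:
ΔE = E_6 - E_5
ΔE = -24.18791111 - (-34.83059200)
ΔE = 10.64268 eV

Since this is positive, energy must be absorbed (photon absorption).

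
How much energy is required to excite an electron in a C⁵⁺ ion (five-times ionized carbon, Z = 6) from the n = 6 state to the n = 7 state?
3.60968 eV

The energy levels of a hydrogen-like atom are E_n = -13.6057 Z² eV / n².

Energy at n = 6: E_6 = -13.6057 × 6² / 6² = -13.60570000 eV
Energy at n = 7: E_7 = -13.6057 × 6² / 7² = -9.99602449 eV

The excitation energy is the difference:
ΔE = E_7 - E_6
ΔE = -9.99602449 - (-13.60570000)
ΔE = 3.60968 eV

Since this is positive, energy must be absorbed (photon absorption).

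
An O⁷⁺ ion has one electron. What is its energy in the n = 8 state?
-13.60570 eV

For hydrogen-like ions, the energy levels scale with Z²:
E_n = -13.6057 Z² / n² eV

For O⁷⁺ (Z = 8) at n = 8:
E_8 = -13.6057 × 8² / 8²
E_8 = -13.6057 × 64 / 64
E_8 = -870.7648 / 64
E_8 = -13.60570 eV

The energy is 64 times more negative than hydrogen at the same n due to the stronger nuclear charge.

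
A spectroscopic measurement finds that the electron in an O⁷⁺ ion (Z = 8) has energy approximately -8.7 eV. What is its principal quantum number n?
n = 10

The exact energy levels follow E_n = -13.6057 Z² / n² eV with Z = 8.

The measured value (-8.7 eV) is reported to only 2 significant figures, so we must test candidate n values and see which one matches to that precision.

Candidate energies:
  n = 8:  E = -13.6057 × 8² / 8² = -13.60570 eV
  n = 9:  E = -13.6057 × 8² / 9² = -10.75018 eV
  n = 10:  E = -13.6057 × 8² / 10² = -8.70765 eV  ← matches
  n = 11:  E = -13.6057 × 8² / 11² = -7.19640 eV
  n = 12:  E = -13.6057 × 8² / 12² = -6.04698 eV

Checking against the measurement of -8.7 eV (2 sig figs), only n = 10 agrees:
E_10 = -8.70765 eV, which rounds to -8.7 eV ✓

Therefore n = 10.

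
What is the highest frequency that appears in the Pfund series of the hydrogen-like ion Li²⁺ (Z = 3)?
1.184e+15 Hz

The series limit corresponds to the transition from n = ∞ to n = 5.
This is the highest energy (shortest wavelength) transition in the Pfund series.

E_∞ = 0 eV
E_5 = -13.6057 × 3² / 5² = -4.898052 eV

Energy at series limit:
ΔE = E_∞ - E_5 = 0 - (-4.898052) = 4.898052 eV
E = 4.898052 eV × (1.602177 × 10⁻¹⁹ J/eV) = 7.84755e-19 J
f = E/h = 7.84755e-19 J / (6.62607 × 10⁻³⁴ J·s) = 1.184e+15 Hz

This energy equals the ionization energy from the n = 5 state of Li²⁺.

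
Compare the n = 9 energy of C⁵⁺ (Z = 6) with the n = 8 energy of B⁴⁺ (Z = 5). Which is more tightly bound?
C⁵⁺ at n = 9 (E = -6.05 eV)

Using E_n = -13.6057 Z² / n² eV:

C⁵⁺ (Z = 6) at n = 9:
E = -13.6057 × 6² / 9² = -13.6057 × 36 / 81 = -6.04698 eV

B⁴⁺ (Z = 5) at n = 8:
E = -13.6057 × 5² / 8² = -13.6057 × 25 / 64 = -5.31473 eV

Since -6.04698 eV < -5.31473 eV,
C⁵⁺ at n = 9 is more tightly bound (requires more energy to ionize).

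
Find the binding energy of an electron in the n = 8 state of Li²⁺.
1.9133 eV

The ionization energy is the energy needed to remove the electron completely (n → ∞).

For a hydrogen-like ion with Z = 3, E_n = -13.6057 Z² / n² eV.

At n = 8: E_8 = -13.6057 × 3² / 8² = -1.9133016 eV
At n = ∞: E_∞ = 0 eV

Ionization energy = E_∞ - E_8 = 0 - (-1.9133016) = 1.9133016 eV
Ionization energy ≈ 1.9133 eV

This is also called the binding energy of the electron in state n = 8.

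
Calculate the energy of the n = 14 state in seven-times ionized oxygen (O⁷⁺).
-4.44 eV

For hydrogen-like ions, the energy levels scale with Z²:
E_n = -13.6057 Z² / n² eV

For O⁷⁺ (Z = 8) at n = 14:
E_14 = -13.6057 × 8² / 14²
E_14 = -13.6057 × 64 / 196
E_14 = -870.7648 / 196
E_14 = -4.44 eV

The energy is 64 times more negative than hydrogen at the same n due to the stronger nuclear charge.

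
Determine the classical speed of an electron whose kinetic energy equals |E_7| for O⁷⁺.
2.500e+06 m/s (or 0.834% of c)

The binding energy at n = 7 for O⁷⁺ is:
E_7 = -13.6057 × 8²/7² = -17.77071 eV
|E_7| = 17.77071 eV

Convert to Joules:
KE = 17.77071 eV × (1.602177 × 10⁻¹⁹ J/eV) = 2.84718e-18 J

Using KE = ½mv²:
v = √(2·KE/m_e)
v = √(2 × 2.84718e-18 J / 9.10938 × 10⁻³¹ kg)
v = 2.500e+06 m/s

This is approximately 0.834% the speed of light.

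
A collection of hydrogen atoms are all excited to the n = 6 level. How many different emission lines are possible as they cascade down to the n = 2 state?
10

The electron can occupy levels n = 2, 3, ..., 6 during de-excitation — that is m = 6 - 2 + 1 = 5 distinct levels.

The number of distinct spectral lines equals the number of ways to choose 2 of these m levels (each pair gives one possible emission transition):

Number of lines = m(m-1)/2 = 5×4/2 = 10

These correspond to all possible transitions between the 5 levels:
6 → 5, 6 → 4, 6 → 3, 6 → 2, 5 → 4, 5 → 3, 5 → 2, 4 → 3...

Each transition produces a photon with a unique energy (and thus wavelength). This count does not depend on Z.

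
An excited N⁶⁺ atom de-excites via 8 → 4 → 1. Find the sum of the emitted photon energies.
656.2624 eV

The energy levels of N⁶⁺ are E_n = -13.6057 × 7² / n² eV.

First transition (8 → 4):
ΔE₁ = |E_4 - E_8|
ΔE₁ = |-41.6674562500 - (-10.4168640625)| = 31.2505922 eV

Second transition (4 → 1):
ΔE₂ = |E_1 - E_4|
ΔE₂ = |-666.6793000000 - (-41.6674562500)| = 625.0118438 eV

Total energy released:
E_total = ΔE₁ + ΔE₂ = 31.2505922 + 625.0118438 = 656.2624 eV

Note: This equals the direct transition 8 → 1: 656.2624 eV ✓
Energy is conserved regardless of the path taken.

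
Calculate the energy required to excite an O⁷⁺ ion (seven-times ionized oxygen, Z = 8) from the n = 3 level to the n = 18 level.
94.064 eV

The energy levels of a hydrogen-like atom are E_n = -13.6057 Z² eV / n².

Energy at n = 3: E_3 = -13.6057 × 8² / 3² = -96.751644 eV
Energy at n = 18: E_18 = -13.6057 × 8² / 18² = -2.687546 eV

The excitation energy is the difference:
ΔE = E_18 - E_3
ΔE = -2.687546 - (-96.751644)
ΔE = 94.064 eV

Since this is positive, energy must be absorbed (photon absorption).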